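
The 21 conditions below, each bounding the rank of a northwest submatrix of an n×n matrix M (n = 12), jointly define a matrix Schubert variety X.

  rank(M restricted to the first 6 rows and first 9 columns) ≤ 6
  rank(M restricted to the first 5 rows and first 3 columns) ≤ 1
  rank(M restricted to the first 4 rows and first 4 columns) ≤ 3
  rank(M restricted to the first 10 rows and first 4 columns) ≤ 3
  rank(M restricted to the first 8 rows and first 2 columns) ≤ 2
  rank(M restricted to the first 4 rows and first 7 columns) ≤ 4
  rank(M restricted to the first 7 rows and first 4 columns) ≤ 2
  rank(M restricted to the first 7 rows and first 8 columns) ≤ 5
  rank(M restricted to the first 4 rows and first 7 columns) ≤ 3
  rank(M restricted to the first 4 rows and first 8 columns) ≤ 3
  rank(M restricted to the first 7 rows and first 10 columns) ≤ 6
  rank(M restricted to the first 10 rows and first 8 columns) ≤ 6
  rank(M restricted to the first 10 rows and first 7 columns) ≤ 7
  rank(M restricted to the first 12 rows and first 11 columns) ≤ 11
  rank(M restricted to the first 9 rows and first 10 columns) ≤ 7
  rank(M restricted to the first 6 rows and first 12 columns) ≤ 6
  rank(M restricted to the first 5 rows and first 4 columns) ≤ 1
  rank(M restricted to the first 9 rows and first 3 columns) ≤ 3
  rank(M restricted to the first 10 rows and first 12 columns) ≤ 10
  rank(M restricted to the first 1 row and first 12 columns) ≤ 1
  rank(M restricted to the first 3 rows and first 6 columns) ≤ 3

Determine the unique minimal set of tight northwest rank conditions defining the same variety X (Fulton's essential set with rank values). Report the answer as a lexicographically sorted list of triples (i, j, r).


Rank table r_w(12×12) implied by the 21 constraints:

  i=1: 1 | 1 | 1 | 1 | 1 | 1 | 1 | 1 | 1 | 1 | 1 | 1
  i=2: 1 | 1 | 1 | 1 | 2 | 2 | 2 | 2 | 2 | 2 | 2 | 2
  i=3: 1 | 1 | 1 | 1 | 2 | 3 | 3 | 3 | 3 | 3 | 3 | 3
  i=4: 1 | 1 | 1 | 1 | 2 | 3 | 3 | 3 | 4 | 4 | 4 | 4
  i=5: 1 | 1 | 1 | 1 | 2 | 3 | 4 | 4 | 5 | 5 | 5 | 5
  i=6: 1 | 2 | 2 | 2 | 3 | 4 | 5 | 5 | 6 | 6 | 6 | 6
  i=7: 1 | 2 | 2 | 2 | 3 | 4 | 5 | 5 | 6 | 6 | 7 | 7
  i=8: 1 | 2 | 3 | 3 | 4 | 5 | 6 | 6 | 7 | 7 | 8 | 8
  i=9: 1 | 2 | 3 | 3 | 4 | 5 | 6 | 6 | 7 | 7 | 8 | 9
  i=10: 1 | 2 | 3 | 3 | 4 | 5 | 6 | 6 | 7 | 8 | 9 | 10
  i=11: 1 | 2 | 3 | 4 | 5 | 6 | 7 | 7 | 8 | 9 | 10 | 11
  i=12: 1 | 2 | 3 | 4 | 5 | 6 | 7 | 8 | 9 | 10 | 11 | 12

second differences of R give the permutation w = (1, 5, 6, 9, 7, 2, 11, 3, 12, 10, 4, 8).

|D(w)|=23, |Ess(w)|=8:

[(4, 8, 3), (5, 4, 1), (7, 4, 2), (7, 8, 5), (7, 10, 6), (9, 10, 7), (10, 4, 3), (10, 8, 6)]


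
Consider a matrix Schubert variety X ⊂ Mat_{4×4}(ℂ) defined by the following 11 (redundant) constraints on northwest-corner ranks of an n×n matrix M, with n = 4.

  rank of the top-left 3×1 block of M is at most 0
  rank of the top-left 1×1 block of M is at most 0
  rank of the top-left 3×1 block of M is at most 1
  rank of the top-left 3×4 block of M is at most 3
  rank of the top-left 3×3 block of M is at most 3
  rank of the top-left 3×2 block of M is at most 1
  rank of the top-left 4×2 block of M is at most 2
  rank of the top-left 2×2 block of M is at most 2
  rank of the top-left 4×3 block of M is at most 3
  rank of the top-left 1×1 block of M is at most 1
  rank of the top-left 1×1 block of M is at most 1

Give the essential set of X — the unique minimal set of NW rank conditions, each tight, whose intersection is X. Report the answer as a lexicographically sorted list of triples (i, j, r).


Propagating the 11 rank bounds to every northwest block:

  i=1: 0, 1, 1, 1
  i=2: 0, 1, 2, 2
  i=3: 0, 1, 2, 3
  i=4: 1, 2, 3, 4

hence w(1..4) = (2, 3, 4, 1).

|D(w)|=3, |Ess(w)|=1:

[(3, 1, 0)]


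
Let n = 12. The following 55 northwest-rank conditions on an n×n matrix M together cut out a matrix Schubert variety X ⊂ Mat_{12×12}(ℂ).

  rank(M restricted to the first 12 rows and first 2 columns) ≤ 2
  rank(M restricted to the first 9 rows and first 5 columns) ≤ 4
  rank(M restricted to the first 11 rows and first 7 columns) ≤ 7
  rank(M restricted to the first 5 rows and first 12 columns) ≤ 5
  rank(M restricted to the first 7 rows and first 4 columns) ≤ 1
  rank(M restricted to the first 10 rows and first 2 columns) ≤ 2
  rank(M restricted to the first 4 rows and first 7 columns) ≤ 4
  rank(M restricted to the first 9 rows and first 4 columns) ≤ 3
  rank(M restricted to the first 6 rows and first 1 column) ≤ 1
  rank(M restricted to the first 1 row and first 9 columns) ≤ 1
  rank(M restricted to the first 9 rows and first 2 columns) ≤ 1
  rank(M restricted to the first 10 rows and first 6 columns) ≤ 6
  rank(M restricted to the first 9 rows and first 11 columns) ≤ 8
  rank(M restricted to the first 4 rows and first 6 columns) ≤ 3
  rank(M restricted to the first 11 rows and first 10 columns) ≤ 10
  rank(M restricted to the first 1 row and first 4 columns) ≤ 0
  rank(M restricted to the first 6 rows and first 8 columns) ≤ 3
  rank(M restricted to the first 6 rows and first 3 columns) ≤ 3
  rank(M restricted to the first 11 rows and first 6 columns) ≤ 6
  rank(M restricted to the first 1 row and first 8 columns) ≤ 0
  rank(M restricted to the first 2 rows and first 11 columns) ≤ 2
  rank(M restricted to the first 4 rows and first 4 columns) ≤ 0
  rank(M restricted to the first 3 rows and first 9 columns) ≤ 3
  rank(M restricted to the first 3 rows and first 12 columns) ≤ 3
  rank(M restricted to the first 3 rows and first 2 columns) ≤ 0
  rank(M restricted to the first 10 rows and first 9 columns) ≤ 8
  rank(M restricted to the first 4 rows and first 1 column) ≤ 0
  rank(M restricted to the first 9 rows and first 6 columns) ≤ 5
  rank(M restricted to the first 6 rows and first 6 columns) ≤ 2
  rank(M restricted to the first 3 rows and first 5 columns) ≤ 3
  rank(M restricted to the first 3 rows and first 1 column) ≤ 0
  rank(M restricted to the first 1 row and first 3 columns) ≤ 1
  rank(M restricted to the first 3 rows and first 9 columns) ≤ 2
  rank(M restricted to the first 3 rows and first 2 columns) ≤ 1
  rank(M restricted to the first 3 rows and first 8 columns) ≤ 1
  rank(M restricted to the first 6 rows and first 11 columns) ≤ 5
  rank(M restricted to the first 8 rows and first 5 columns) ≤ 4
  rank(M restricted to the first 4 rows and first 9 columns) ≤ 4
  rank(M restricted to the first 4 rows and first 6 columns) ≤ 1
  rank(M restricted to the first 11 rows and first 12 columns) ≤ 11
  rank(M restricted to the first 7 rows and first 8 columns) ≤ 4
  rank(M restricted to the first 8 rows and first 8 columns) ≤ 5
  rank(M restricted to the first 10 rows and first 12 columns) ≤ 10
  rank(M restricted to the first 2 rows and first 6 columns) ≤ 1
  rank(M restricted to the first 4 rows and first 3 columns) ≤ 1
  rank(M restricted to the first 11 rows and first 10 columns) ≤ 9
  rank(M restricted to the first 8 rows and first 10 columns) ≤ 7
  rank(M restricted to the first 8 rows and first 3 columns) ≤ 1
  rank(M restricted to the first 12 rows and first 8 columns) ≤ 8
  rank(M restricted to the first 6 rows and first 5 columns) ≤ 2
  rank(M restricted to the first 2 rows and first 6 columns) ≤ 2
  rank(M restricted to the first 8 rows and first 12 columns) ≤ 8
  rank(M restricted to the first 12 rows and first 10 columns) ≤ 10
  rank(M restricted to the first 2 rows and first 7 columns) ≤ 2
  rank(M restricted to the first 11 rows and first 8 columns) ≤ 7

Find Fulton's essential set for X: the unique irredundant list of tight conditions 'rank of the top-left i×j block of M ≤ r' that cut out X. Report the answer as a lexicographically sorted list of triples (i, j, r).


Recovering R(i,j) via the rank-extension bound from the 55 conditions:

  row 1: 0  0  0  0  0  0  0  0  1  1  1  1
  row 2: 0  0  0  0  1  1  1  1  2  2  2  2
  row 3: 0  0  0  0  1  1  1  1  2  3  3  3
  row 4: 0  0  0  0  1  1  2  2  3  4  4  4
  row 5: 1  1  1  1  2  2  3  3  4  5  5  5
  row 6: 1  1  1  1  2  2  3  3  4  5  5  6
  row 7: 1  1  1  1  2  3  4  4  5  6  6  7
  row 8: 1  1  1  2  3  4  5  5  6  7  7  8
  row 9: 1  1  2  3  4  5  6  6  7  8  8  9
  row 10: 1  2  3  4  5  6  7  7  8  9  9  10
  row 11: 1  2  3  4  5  6  7  7  8  9  10  11
  row 12: 1  2  3  4  5  6  7  8  9  10  11  12

the unique w with this rank table is (9, 5, 10, 7, 1, 12, 6, 4, 3, 2, 11, 8).

11 SE-corners of the 37-cell Rothe diagram give Ess(w):

[(1, 8, 0), (3, 8, 1), (4, 4, 0), (4, 6, 1), (6, 6, 2), (6, 8, 3), (6, 11, 5), (7, 4, 1), (8, 3, 1), (9, 2, 1), (11, 8, 7)]


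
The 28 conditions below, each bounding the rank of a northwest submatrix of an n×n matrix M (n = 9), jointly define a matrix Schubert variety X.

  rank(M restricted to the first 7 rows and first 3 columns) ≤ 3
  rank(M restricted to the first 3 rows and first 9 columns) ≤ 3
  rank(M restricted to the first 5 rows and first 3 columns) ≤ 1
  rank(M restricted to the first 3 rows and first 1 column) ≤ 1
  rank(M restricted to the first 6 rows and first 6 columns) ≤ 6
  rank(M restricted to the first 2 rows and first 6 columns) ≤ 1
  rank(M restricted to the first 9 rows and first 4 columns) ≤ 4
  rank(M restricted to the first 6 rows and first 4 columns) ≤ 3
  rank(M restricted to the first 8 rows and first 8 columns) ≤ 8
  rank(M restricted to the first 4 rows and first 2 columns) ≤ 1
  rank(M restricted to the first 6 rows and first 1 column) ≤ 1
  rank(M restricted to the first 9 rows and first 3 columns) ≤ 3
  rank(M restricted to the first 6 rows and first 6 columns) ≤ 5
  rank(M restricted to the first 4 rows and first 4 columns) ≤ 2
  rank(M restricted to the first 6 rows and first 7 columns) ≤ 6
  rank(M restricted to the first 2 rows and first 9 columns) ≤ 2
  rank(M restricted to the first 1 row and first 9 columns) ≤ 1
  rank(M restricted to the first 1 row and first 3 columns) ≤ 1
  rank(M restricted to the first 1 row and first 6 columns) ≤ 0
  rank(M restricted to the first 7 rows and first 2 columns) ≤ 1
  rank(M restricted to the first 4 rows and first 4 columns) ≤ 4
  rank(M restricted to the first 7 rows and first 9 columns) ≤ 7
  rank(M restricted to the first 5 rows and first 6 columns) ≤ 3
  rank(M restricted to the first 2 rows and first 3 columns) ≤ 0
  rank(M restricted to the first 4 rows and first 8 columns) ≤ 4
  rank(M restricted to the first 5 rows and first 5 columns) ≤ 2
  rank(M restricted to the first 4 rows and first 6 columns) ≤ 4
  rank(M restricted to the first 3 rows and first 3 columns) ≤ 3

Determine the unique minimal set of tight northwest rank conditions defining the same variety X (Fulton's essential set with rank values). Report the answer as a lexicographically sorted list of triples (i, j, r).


Propagating the 28 rank bounds to every northwest block:

  R[1]: 0, 0, 0, 0, 0, 0, 1, 1, 1
  R[2]: 0, 0, 0, 1, 1, 1, 2, 2, 2
  R[3]: 1, 1, 1, 2, 2, 2, 3, 3, 3
  R[4]: 1, 1, 1, 2, 2, 3, 4, 4, 4
  R[5]: 1, 1, 1, 2, 2, 3, 4, 5, 5
  R[6]: 1, 1, 2, 3, 3, 4, 5, 6, 6
  R[7]: 1, 1, 2, 3, 4, 5, 6, 7, 7
  R[8]: 1, 2, 3, 4, 5, 6, 7, 8, 8
  R[9]: 1, 2, 3, 4, 5, 6, 7, 8, 9

hence w(1..9) = (7, 4, 1, 6, 8, 3, 5, 2, 9).

Fulton essential set (5 of the 17 Rothe cells):

[(1, 6, 0), (2, 3, 0), (5, 3, 1), (5, 5, 2), (7, 2, 1)]


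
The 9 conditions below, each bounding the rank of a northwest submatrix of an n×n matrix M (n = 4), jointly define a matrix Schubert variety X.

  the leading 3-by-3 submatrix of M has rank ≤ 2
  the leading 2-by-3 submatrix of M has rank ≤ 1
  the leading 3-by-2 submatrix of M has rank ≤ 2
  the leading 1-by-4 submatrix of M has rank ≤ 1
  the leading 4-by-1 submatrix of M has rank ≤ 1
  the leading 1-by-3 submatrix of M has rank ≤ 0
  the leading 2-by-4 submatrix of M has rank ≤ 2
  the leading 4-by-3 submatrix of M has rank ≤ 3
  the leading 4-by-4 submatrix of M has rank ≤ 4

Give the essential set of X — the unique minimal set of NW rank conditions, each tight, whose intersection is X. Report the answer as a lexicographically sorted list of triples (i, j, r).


Recovering R(i,j) via the rank-extension bound from the 9 conditions:

  i=1: 0, 0, 0, 1
  i=2: 1, 1, 1, 2
  i=3: 1, 2, 2, 3
  i=4: 1, 2, 3, 4

reading off 1-entries of Δ²R: w = (4, 1, 2, 3).

1 SE-corner of the 3-cell Rothe diagram gives Ess(w):

[(1, 3, 0)]


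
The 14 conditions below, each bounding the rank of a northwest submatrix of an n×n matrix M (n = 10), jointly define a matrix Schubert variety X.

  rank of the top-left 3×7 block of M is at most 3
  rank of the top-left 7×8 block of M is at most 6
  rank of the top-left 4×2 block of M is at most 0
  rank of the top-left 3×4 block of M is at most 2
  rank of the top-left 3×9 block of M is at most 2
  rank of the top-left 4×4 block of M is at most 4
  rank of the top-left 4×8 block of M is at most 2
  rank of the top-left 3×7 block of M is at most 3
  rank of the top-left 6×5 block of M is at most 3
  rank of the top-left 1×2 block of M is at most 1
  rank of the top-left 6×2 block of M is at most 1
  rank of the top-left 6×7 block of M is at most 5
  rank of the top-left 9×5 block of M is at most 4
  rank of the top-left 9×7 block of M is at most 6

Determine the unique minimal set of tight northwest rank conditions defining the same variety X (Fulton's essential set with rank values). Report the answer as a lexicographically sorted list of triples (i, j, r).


Computing R[i][j] = min implied NW-rank bound (n=10, 14 conditions):

  row 1: 0, 0, 1, 1, 1, 1, 1, 1, 1, 1
  row 2: 0, 0, 1, 2, 2, 2, 2, 2, 2, 2
  row 3: 0, 0, 1, 2, 2, 2, 2, 2, 2, 3
  row 4: 0, 0, 1, 2, 2, 2, 2, 2, 3, 4
  row 5: 1, 1, 2, 3, 3, 3, 3, 3, 4, 5
  row 6: 1, 1, 2, 3, 3, 4, 4, 4, 5, 6
  row 7: 1, 2, 3, 4, 4, 5, 5, 5, 6, 7
  row 8: 1, 2, 3, 4, 4, 5, 6, 6, 7, 8
  row 9: 1, 2, 3, 4, 4, 5, 6, 7, 8, 9
  row 10: 1, 2, 3, 4, 5, 6, 7, 8, 9, 10

so w = (3, 4, 10, 9, 1, 6, 2, 7, 8, 5).

Rothe diagram D(w) (21 cells), 6 SE-corners (essential conditions):

[(3, 9, 2), (4, 2, 0), (4, 8, 2), (6, 2, 1), (6, 5, 3), (9, 5, 4)]


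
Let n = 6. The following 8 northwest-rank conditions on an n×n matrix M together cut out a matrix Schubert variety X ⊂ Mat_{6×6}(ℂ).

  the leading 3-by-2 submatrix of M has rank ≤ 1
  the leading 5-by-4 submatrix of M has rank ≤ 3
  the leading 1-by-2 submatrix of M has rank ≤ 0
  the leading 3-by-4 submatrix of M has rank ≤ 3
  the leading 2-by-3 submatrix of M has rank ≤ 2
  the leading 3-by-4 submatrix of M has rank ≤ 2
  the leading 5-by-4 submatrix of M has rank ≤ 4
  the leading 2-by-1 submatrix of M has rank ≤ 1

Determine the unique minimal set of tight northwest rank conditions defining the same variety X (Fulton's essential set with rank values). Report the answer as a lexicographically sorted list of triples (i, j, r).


Propagating the 8 rank bounds to every northwest block:

  row 1: 0 | 0 | 1 | 1 | 1 | 1
  row 2: 1 | 1 | 2 | 2 | 2 | 2
  row 3: 1 | 1 | 2 | 2 | 3 | 3
  row 4: 1 | 2 | 3 | 3 | 4 | 4
  row 5: 1 | 2 | 3 | 3 | 4 | 5
  row 6: 1 | 2 | 3 | 4 | 5 | 6

hence w(1..6) = (3, 1, 5, 2, 6, 4).

Rothe diagram D(w) (5 cells), 4 SE-corners (essential conditions):

[(1, 2, 0), (3, 2, 1), (3, 4, 2), (5, 4, 3)]


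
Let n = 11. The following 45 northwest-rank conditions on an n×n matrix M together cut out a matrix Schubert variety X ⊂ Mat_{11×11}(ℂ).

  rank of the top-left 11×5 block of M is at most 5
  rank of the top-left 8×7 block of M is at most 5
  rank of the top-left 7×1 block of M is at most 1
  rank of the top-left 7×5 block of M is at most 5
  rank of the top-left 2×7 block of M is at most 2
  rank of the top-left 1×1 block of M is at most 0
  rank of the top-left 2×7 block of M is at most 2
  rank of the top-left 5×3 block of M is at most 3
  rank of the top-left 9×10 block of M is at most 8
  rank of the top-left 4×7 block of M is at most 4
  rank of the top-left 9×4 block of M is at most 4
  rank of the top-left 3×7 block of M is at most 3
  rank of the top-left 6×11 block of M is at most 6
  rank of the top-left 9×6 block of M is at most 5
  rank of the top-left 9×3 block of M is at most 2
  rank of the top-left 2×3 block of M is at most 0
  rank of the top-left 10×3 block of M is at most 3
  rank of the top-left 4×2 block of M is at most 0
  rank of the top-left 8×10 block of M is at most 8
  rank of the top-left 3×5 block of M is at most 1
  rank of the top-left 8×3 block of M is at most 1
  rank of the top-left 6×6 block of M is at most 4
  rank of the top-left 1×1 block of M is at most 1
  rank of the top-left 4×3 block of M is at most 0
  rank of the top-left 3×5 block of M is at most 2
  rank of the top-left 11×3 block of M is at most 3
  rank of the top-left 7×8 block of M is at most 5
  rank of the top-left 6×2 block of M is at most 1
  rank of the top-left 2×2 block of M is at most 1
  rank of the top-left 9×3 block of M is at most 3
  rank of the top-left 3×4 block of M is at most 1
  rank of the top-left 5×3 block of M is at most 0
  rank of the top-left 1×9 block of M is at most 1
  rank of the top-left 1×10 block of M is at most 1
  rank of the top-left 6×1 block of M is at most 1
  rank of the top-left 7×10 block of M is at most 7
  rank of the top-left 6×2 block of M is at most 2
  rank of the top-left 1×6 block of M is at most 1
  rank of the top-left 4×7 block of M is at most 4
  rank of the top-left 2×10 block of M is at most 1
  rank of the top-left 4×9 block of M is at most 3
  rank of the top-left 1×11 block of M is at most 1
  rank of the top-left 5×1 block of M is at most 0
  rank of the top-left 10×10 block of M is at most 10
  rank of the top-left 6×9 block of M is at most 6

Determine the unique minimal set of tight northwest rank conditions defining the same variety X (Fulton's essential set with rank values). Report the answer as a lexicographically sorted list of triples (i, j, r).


Propagating the 45 rank bounds to every northwest block:

  i=1: 0, 0, 0, 1, 1, 1, 1, 1, 1, 1, 1
  i=2: 0, 0, 0, 1, 1, 1, 1, 1, 1, 1, 2
  i=3: 0, 0, 0, 1, 1, 2, 2, 2, 2, 2, 3
  i=4: 0, 0, 0, 1, 2, 3, 3, 3, 3, 3, 4
  i=5: 0, 0, 0, 1, 2, 3, 4, 4, 4, 4, 5
  i=6: 1, 1, 1, 2, 3, 4, 5, 5, 5, 5, 6
  i=7: 1, 1, 1, 2, 3, 4, 5, 5, 6, 6, 7
  i=8: 1, 1, 1, 2, 3, 4, 5, 6, 7, 7, 8
  i=9: 1, 2, 2, 3, 4, 5, 6, 7, 8, 8, 9
  i=10: 1, 2, 3, 4, 5, 6, 7, 8, 9, 9, 10
  i=11: 1, 2, 3, 4, 5, 6, 7, 8, 9, 10, 11

second differences of R give the permutation w = (4, 11, 6, 5, 7, 1, 9, 8, 2, 3, 10).

Fulton essential set (5 of the 27 Rothe cells):

[(2, 10, 1), (3, 5, 1), (5, 3, 0), (7, 8, 5), (8, 3, 1)]


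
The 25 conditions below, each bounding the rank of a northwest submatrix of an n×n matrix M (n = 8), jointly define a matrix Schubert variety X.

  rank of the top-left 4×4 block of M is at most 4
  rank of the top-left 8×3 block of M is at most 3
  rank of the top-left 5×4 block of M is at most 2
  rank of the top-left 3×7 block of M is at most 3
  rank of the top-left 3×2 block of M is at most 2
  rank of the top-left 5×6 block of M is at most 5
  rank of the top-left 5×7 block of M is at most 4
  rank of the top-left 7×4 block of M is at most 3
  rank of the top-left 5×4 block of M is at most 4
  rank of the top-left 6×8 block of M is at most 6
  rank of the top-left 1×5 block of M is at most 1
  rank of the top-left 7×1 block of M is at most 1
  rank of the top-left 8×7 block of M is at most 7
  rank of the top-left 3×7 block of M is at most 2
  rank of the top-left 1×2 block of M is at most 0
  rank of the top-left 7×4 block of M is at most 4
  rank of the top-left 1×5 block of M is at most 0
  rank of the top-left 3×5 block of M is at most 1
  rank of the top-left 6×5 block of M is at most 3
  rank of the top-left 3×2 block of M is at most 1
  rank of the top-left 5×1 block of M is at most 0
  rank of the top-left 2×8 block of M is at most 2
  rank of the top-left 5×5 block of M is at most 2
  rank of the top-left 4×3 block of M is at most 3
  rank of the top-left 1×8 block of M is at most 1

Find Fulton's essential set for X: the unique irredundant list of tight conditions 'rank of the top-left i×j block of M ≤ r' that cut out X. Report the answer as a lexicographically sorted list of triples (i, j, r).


Recovering R(i,j) via the rank-extension bound from the 25 conditions:

  R[1]: 0, 0, 0, 0, 0, 1, 1, 1
  R[2]: 0, 1, 1, 1, 1, 2, 2, 2
  R[3]: 0, 1, 1, 1, 1, 2, 2, 3
  R[4]: 0, 1, 2, 2, 2, 3, 3, 4
  R[5]: 0, 1, 2, 2, 2, 3, 4, 5
  R[6]: 1, 2, 3, 3, 3, 4, 5, 6
  R[7]: 1, 2, 3, 3, 4, 5, 6, 7
  R[8]: 1, 2, 3, 4, 5, 6, 7, 8

second differences of R give the permutation w = (6, 2, 8, 3, 7, 1, 5, 4).

Rothe diagram D(w) (16 cells), 6 SE-corners (essential conditions):

[(1, 5, 0), (3, 5, 1), (3, 7, 2), (5, 1, 0), (5, 5, 2), (7, 4, 3)]


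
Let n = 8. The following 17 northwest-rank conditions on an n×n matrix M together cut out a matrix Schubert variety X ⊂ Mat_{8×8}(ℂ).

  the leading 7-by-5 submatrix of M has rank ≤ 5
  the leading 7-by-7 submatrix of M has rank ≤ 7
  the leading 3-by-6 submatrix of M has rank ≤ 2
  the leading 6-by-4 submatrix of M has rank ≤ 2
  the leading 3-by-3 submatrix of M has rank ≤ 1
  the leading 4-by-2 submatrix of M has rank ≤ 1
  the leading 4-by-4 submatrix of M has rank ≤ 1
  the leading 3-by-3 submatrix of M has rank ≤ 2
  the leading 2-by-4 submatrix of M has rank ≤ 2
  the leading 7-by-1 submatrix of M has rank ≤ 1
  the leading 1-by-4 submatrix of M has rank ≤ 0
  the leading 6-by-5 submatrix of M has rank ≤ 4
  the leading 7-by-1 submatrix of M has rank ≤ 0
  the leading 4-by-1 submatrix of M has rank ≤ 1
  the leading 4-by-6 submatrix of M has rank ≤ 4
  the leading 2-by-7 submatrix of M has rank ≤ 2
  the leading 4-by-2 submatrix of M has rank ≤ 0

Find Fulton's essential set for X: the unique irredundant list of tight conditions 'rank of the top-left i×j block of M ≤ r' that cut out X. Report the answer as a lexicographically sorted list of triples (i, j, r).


The tightest implied rank at each (i,j), from the 17 conditions:

  0, 0, 0, 0, 1, 1, 1, 1
  0, 0, 1, 1, 2, 2, 2, 2
  0, 0, 1, 1, 2, 2, 3, 3
  0, 0, 1, 1, 2, 3, 4, 4
  0, 1, 2, 2, 3, 4, 5, 5
  0, 1, 2, 2, 3, 4, 5, 6
  0, 1, 2, 3, 4, 5, 6, 7
  1, 2, 3, 4, 5, 6, 7, 8

second differences of R give the permutation w = (5, 3, 7, 6, 2, 8, 4, 1).

ℓ(w)=17; the 6 essential cells (i,j,r):

[(1, 4, 0), (3, 6, 2), (4, 2, 0), (4, 4, 1), (6, 4, 2), (7, 1, 0)]


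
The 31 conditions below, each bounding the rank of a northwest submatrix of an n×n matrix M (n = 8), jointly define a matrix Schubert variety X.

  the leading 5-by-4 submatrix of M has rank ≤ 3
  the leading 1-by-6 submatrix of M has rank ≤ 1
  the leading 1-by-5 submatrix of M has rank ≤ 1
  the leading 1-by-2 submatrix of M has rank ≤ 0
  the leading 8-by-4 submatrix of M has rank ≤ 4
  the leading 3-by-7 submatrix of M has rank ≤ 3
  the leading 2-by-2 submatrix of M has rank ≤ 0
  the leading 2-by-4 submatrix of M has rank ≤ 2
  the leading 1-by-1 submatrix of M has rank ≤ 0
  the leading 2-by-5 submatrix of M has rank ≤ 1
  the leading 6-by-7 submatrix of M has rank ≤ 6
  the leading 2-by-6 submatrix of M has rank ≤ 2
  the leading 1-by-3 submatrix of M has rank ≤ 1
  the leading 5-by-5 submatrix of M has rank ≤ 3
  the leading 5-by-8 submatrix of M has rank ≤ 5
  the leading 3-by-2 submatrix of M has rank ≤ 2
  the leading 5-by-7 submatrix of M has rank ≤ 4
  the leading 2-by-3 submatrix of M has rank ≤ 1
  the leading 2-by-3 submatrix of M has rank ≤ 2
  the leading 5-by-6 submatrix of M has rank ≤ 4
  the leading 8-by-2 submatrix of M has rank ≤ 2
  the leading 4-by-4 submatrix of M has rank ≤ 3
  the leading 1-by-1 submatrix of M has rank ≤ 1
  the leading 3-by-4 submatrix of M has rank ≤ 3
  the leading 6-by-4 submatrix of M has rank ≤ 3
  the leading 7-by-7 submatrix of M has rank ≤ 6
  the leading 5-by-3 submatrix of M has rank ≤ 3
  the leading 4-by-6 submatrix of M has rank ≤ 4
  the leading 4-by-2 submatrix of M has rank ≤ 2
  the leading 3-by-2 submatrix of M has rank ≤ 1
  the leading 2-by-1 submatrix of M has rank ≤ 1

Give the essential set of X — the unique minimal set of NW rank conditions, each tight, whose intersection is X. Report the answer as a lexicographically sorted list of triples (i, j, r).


The tightest implied rank at each (i,j), from the 31 conditions:

  i=1: 0 | 0 | 1 | 1 | 1 | 1 | 1 | 1
  i=2: 0 | 0 | 1 | 1 | 1 | 2 | 2 | 2
  i=3: 1 | 1 | 2 | 2 | 2 | 3 | 3 | 3
  i=4: 1 | 2 | 3 | 3 | 3 | 4 | 4 | 4
  i=5: 1 | 2 | 3 | 3 | 3 | 4 | 4 | 5
  i=6: 1 | 2 | 3 | 3 | 4 | 5 | 5 | 6
  i=7: 1 | 2 | 3 | 4 | 5 | 6 | 6 | 7
  i=8: 1 | 2 | 3 | 4 | 5 | 6 | 7 | 8

hence w(1..8) = (3, 6, 1, 2, 8, 5, 4, 7).

ℓ(w)=10; the 5 essential cells (i,j,r):

[(2, 2, 0), (2, 5, 1), (5, 5, 3), (5, 7, 4), (6, 4, 3)]


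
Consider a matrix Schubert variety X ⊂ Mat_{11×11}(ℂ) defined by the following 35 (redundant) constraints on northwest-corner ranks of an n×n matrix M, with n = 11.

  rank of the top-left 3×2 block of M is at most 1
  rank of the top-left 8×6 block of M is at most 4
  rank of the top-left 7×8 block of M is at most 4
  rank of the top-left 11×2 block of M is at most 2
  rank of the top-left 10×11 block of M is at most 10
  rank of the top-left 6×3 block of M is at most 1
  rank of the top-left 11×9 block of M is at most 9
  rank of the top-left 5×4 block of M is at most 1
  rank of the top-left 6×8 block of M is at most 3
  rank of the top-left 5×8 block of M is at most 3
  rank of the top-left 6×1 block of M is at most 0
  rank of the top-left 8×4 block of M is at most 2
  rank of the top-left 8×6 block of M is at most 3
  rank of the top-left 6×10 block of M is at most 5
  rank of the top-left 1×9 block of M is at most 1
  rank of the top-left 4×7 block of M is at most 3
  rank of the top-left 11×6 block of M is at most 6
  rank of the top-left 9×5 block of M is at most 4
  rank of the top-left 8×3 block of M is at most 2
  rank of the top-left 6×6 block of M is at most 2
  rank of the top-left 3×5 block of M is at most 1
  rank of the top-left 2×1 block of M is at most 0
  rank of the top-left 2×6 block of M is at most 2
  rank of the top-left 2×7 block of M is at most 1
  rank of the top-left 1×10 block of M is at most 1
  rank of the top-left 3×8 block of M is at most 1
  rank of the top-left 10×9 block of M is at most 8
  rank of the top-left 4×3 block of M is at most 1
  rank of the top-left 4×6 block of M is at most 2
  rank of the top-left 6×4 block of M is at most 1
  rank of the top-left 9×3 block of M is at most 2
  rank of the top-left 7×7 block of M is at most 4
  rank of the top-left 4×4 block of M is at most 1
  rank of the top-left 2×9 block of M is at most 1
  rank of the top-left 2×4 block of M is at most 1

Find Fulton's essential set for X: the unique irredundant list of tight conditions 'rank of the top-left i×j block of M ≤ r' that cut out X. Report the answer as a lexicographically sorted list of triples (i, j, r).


Computing R[i][j] = min implied NW-rank bound (n=11, 35 conditions):

  row 1: 0 1 1 1 1 1 1 1 1 1 1
  row 2: 0 1 1 1 1 1 1 1 1 2 2
  row 3: 0 1 1 1 1 1 1 1 2 3 3
  row 4: 0 1 1 1 2 2 2 2 3 4 4
  row 5: 0 1 1 1 2 2 3 3 4 5 5
  row 6: 0 1 1 1 2 2 3 3 4 5 6
  row 7: 1 2 2 2 3 3 4 4 5 6 7
  row 8: 1 2 2 2 3 3 4 5 6 7 8
  row 9: 1 2 2 3 4 4 5 6 7 8 9
  row 10: 1 2 3 4 5 5 6 7 8 9 10
  row 11: 1 2 3 4 5 6 7 8 9 10 11

hence w(1..11) = (2, 10, 9, 5, 7, 11, 1, 8, 4, 3, 6).

9 SE-corners of the 32-cell Rothe diagram give Ess(w):

[(2, 9, 1), (3, 8, 1), (6, 1, 0), (6, 4, 1), (6, 6, 2), (6, 8, 3), (8, 4, 2), (8, 6, 3), (9, 3, 2)]


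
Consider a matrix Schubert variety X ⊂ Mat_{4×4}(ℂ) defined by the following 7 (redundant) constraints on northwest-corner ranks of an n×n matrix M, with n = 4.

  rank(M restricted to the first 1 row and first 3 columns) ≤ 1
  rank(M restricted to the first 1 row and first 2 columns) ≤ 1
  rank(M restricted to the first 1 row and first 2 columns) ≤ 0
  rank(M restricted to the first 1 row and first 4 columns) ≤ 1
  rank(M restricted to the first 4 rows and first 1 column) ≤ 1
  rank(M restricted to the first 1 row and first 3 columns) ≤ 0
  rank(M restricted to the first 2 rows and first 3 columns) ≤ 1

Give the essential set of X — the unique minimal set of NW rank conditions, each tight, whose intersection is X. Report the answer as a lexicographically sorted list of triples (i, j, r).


Computing R[i][j] = min implied NW-rank bound (n=4, 7 conditions):

  0 | 0 | 0 | 1
  1 | 1 | 1 | 2
  1 | 2 | 2 | 3
  1 | 2 | 3 | 4

so w = (4, 1, 2, 3).

1 SE-corner of the 3-cell Rothe diagram gives Ess(w):

[(1, 3, 0)]


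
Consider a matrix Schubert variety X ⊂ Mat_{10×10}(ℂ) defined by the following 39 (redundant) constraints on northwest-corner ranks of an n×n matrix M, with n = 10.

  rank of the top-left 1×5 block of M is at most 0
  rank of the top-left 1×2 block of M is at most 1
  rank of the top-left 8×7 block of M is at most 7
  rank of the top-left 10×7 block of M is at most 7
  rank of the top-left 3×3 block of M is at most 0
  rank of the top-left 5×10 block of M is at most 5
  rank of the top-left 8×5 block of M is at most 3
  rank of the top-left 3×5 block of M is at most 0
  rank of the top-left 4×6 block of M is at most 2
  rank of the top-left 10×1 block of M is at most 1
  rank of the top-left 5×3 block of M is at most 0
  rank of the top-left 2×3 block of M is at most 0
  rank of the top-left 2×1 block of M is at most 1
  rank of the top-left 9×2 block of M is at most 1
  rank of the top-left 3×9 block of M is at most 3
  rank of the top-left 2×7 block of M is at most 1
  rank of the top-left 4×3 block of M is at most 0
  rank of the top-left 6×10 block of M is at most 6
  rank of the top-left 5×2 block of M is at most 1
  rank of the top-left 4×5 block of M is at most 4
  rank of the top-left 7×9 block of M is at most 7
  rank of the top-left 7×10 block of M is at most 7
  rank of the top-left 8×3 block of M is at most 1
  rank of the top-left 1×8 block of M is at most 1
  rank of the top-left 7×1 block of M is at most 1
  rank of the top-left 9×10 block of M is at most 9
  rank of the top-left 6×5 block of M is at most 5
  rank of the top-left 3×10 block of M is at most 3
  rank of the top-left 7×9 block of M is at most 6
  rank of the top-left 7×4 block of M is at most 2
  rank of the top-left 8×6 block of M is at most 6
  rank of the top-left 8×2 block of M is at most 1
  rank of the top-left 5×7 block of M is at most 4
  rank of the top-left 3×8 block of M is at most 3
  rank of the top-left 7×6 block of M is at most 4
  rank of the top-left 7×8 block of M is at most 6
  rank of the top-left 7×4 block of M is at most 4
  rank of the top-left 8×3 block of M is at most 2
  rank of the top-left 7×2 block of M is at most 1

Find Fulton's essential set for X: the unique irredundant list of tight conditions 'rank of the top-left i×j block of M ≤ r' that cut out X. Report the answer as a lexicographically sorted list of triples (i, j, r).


Propagating the 39 rank bounds to every northwest block:

  row 1: 0 0 0 0 0 1 1 1 1 1
  row 2: 0 0 0 0 0 1 1 2 2 2
  row 3: 0 0 0 0 0 1 2 3 3 3
  row 4: 0 0 0 1 1 2 3 4 4 4
  row 5: 0 0 0 1 2 3 4 5 5 5
  row 6: 1 1 1 2 3 4 5 6 6 6
  row 7: 1 1 1 2 3 4 5 6 6 7
  row 8: 1 1 1 2 3 4 5 6 7 8
  row 9: 1 1 2 3 4 5 6 7 8 9
  row 10: 1 2 3 4 5 6 7 8 9 10

second differences of R give the permutation w = (6, 8, 7, 4, 5, 1, 10, 9, 3, 2).

Fulton essential set (6 of the 28 Rothe cells):

[(2, 7, 1), (3, 5, 0), (5, 3, 0), (7, 9, 6), (8, 3, 1), (9, 2, 1)]


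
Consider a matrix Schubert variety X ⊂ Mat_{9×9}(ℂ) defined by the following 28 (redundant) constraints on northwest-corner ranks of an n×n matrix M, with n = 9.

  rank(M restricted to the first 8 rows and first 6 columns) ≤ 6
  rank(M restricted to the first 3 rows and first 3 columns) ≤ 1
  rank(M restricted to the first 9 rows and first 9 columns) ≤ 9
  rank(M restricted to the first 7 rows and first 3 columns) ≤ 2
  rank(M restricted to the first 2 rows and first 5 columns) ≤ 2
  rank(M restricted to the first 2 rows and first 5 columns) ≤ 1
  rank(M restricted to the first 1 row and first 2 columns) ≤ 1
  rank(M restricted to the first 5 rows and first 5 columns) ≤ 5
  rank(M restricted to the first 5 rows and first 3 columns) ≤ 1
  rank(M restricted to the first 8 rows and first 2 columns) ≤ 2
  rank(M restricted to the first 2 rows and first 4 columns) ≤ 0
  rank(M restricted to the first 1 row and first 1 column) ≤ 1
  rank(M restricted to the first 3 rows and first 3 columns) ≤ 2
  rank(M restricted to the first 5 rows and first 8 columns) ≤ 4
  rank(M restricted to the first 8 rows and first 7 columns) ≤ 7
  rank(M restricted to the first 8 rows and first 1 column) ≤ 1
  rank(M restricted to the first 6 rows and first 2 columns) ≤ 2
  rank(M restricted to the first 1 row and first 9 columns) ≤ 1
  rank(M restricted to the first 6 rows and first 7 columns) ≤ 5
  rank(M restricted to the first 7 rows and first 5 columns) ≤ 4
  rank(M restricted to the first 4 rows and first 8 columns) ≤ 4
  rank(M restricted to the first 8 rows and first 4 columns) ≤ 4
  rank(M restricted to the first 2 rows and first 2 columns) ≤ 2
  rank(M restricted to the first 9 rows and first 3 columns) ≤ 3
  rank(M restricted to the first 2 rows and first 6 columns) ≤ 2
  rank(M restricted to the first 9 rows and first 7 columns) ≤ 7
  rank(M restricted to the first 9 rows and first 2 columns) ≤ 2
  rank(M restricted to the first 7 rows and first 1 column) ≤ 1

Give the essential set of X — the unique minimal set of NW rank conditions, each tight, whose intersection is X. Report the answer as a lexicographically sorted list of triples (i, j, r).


Reconstructing r_w from the 28 given conditions:

  R[1]: 0  0  0  0  1  1  1  1  1
  R[2]: 0  0  0  0  1  2  2  2  2
  R[3]: 1  1  1  1  2  3  3  3  3
  R[4]: 1  1  1  2  3  4  4  4  4
  R[5]: 1  1  1  2  3  4  4  4  5
  R[6]: 1  2  2  3  4  5  5  5  6
  R[7]: 1  2  2  3  4  5  6  6  7
  R[8]: 1  2  3  4  5  6  7  7  8
  R[9]: 1  2  3  4  5  6  7  8  9

hence w(1..9) = (5, 6, 1, 4, 9, 2, 7, 3, 8).

Fulton essential set (4 of the 15 Rothe cells):

[(2, 4, 0), (5, 3, 1), (5, 8, 4), (7, 3, 2)]


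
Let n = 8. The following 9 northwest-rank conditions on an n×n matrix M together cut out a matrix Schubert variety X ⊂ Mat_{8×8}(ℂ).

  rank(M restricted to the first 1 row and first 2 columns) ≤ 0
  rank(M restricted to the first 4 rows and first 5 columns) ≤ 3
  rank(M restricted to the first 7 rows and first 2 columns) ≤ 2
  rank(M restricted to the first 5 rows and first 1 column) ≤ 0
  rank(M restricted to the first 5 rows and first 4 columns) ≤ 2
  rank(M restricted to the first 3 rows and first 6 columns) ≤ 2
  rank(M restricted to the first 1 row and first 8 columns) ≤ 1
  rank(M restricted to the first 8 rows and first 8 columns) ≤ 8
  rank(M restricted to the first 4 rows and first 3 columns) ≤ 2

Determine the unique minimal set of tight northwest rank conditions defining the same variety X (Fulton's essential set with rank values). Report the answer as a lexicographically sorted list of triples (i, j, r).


The tightest implied rank at each (i,j), from the 9 conditions:

  0 0 1 1 1 1 1 1
  0 1 2 2 2 2 2 2
  0 1 2 2 2 2 3 3
  0 1 2 2 3 3 4 4
  0 1 2 2 3 4 5 5
  1 2 3 3 4 5 6 6
  1 2 3 4 5 6 7 7
  1 2 3 4 5 6 7 8

giving w = (3, 2, 7, 5, 6, 1, 4, 8) via Δ²R.

4 SE-corners of the 11-cell Rothe diagram give Ess(w):

[(1, 2, 0), (3, 6, 2), (5, 1, 0), (5, 4, 2)]


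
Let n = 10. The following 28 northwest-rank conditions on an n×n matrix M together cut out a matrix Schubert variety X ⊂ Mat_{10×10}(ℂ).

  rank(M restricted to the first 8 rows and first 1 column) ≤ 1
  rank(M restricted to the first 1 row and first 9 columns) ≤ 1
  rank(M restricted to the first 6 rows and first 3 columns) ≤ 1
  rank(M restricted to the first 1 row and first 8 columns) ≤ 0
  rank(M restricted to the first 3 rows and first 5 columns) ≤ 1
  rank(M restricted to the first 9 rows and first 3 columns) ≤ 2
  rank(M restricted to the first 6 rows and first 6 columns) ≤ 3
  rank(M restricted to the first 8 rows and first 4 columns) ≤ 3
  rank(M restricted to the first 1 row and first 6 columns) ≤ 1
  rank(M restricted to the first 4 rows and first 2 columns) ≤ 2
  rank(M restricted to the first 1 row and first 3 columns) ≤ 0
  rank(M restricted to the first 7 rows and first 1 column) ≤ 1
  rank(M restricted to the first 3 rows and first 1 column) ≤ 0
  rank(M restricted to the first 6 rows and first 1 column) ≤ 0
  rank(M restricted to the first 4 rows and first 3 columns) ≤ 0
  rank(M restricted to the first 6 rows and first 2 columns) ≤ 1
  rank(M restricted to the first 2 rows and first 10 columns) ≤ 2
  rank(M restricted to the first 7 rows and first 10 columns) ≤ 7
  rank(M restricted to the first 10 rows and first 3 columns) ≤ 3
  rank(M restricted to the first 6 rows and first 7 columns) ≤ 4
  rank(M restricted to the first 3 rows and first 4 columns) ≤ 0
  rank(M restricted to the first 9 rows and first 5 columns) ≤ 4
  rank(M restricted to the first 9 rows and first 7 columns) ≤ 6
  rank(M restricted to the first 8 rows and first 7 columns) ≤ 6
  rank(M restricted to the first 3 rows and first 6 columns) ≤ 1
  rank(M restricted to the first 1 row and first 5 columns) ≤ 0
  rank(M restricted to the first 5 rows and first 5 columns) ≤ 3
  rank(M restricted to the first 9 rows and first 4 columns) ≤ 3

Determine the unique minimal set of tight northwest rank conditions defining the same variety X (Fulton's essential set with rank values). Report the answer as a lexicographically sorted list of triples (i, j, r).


The tightest implied rank at each (i,j), from the 28 conditions:

  R[1]: 0  0  0  0  0  0  0  0  1  1
  R[2]: 0  0  0  0  1  1  1  1  2  2
  R[3]: 0  0  0  0  1  1  2  2  3  3
  R[4]: 0  0  0  1  2  2  3  3  4  4
  R[5]: 0  1  1  2  3  3  4  4  5  5
  R[6]: 0  1  1  2  3  3  4  5  6  6
  R[7]: 1  2  2  3  4  4  5  6  7  7
  R[8]: 1  2  2  3  4  5  6  7  8  8
  R[9]: 1  2  2  3  4  5  6  7  8  9
  R[10]: 1  2  3  4  5  6  7  8  9  10

so w = (9, 5, 7, 4, 2, 8, 1, 6, 10, 3).

ℓ(w)=26; the 8 essential cells (i,j,r):

[(1, 8, 0), (3, 4, 0), (3, 6, 1), (4, 3, 0), (6, 1, 0), (6, 3, 1), (6, 6, 3), (9, 3, 2)]


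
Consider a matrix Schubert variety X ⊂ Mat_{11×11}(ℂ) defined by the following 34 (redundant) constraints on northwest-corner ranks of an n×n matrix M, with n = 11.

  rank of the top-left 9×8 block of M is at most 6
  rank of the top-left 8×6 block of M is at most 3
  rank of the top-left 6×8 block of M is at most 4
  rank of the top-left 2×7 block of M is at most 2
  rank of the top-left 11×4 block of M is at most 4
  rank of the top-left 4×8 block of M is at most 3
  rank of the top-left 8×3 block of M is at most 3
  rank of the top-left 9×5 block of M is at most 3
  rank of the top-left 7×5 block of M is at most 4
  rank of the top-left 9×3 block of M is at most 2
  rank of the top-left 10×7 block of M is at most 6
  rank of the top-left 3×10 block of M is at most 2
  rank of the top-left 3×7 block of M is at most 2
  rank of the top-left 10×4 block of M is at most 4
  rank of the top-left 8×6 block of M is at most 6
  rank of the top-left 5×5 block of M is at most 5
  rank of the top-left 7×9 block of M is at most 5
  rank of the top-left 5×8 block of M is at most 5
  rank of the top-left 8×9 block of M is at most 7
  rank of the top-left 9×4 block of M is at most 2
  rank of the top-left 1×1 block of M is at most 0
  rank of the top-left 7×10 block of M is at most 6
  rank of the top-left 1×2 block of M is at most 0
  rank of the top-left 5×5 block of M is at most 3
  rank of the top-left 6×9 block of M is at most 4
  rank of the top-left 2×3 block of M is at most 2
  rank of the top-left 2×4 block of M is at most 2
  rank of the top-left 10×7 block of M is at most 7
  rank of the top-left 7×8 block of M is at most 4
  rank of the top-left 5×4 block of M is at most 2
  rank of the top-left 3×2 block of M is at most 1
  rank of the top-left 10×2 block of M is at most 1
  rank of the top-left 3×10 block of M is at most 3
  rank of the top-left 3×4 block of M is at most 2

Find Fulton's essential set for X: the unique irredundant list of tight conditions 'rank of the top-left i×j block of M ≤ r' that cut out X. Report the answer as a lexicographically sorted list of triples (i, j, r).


Computing R[i][j] = min implied NW-rank bound (n=11, 34 conditions):

  row 1: 0, 0, 1, 1, 1, 1, 1, 1, 1, 1, 1
  row 2: 1, 1, 2, 2, 2, 2, 2, 2, 2, 2, 2
  row 3: 1, 1, 2, 2, 2, 2, 2, 2, 2, 2, 3
  row 4: 1, 1, 2, 2, 3, 3, 3, 3, 3, 3, 4
  row 5: 1, 1, 2, 2, 3, 3, 4, 4, 4, 4, 5
  row 6: 1, 1, 2, 2, 3, 3, 4, 4, 4, 5, 6
  row 7: 1, 1, 2, 2, 3, 3, 4, 4, 5, 6, 7
  row 8: 1, 1, 2, 2, 3, 3, 4, 5, 6, 7, 8
  row 9: 1, 1, 2, 2, 3, 4, 5, 6, 7, 8, 9
  row 10: 1, 1, 2, 3, 4, 5, 6, 7, 8, 9, 10
  row 11: 1, 2, 3, 4, 5, 6, 7, 8, 9, 10, 11

second differences of R give the permutation w = (3, 1, 11, 5, 7, 10, 9, 8, 6, 4, 2).

ℓ(w)=30; the 7 essential cells (i,j,r):

[(1, 2, 0), (3, 10, 2), (6, 9, 4), (7, 8, 4), (8, 6, 3), (9, 4, 2), (10, 2, 1)]
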